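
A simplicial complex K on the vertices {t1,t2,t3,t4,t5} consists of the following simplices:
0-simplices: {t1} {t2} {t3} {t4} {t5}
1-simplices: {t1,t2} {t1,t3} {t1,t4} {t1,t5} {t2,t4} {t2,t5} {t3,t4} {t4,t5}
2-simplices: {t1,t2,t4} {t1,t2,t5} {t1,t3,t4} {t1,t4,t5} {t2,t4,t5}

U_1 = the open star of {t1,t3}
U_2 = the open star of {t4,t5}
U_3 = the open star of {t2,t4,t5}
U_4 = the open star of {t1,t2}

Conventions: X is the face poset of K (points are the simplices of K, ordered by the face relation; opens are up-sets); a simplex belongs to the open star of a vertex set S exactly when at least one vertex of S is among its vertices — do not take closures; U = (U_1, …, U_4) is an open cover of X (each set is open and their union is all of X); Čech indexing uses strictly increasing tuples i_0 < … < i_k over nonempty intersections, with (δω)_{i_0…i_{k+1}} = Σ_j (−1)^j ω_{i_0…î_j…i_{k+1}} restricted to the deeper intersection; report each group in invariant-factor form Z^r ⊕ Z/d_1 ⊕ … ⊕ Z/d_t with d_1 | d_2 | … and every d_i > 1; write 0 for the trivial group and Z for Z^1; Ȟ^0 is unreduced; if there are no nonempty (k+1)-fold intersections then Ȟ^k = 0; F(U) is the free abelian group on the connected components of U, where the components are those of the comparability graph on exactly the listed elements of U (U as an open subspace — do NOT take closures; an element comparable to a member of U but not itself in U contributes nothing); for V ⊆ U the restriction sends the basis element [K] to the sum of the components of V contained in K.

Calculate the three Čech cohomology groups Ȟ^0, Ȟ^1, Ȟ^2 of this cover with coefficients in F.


Ȟ^0 ≅ Z, Ȟ^1 ≅ 0 and Ȟ^2 ≅ 0

intersection data:
  U1={{t1},{t3},{t1,t2},{t1,t3},{t1,t4},{t1,t5},{t3,t4},{t1,t2,t4},{t1,t2,t5},{t1,t3,t4},{t1,t4,t5}} U2={{t4},{t5},{t1,t4},{t1,t5},{t2,t4},{t2,t5},{t3,t4},{t4,t5},{t1,t2,t4},{t1,t2,t5},{t1,t3,t4},{t1,t4,t5},{t2,t4,t5}} U3={{t2},{t4},{t5},{t1,t2},{t1,t4},{t1,t5},{t2,t4},{t2,t5},{t3,t4},{t4,t5},{t1,t2,t4},{t1,t2,t5},{t1,t3,t4},{t1,t4,t5},{t2,t4,t5}} U4={{t1},{t2},{t1,t2},{t1,t3},{t1,t4},{t1,t5},{t2,t4},{t2,t5},{t1,t2,t4},{t1,t2,t5},{t1,t3,t4},{t1,t4,t5},{t2,t4,t5}}
  U12={{t1,t4},{t1,t5},{t3,t4},{t1,t2,t4},{t1,t2,t5},{t1,t3,t4},{t1,t4,t5}} U13={{t1,t2},{t1,t4},{t1,t5},{t3,t4},{t1,t2,t4},{t1,t2,t5},{t1,t3,t4},{t1,t4,t5}} U14={{t1},{t1,t2},{t1,t3},{t1,t4},{t1,t5},{t1,t2,t4},{t1,t2,t5},{t1,t3,t4},{t1,t4,t5}} U23={{t4},{t5},{t1,t4},{t1,t5},{t2,t4},{t2,t5},{t3,t4},{t4,t5},{t1,t2,t4},{t1,t2,t5},{t1,t3,t4},{t1,t4,t5},{t2,t4,t5}} U24={{t1,t4},{t1,t5},{t2,t4},{t2,t5},{t1,t2,t4},{t1,t2,t5},{t1,t3,t4},{t1,t4,t5},{t2,t4,t5}} U34={{t2},{t1,t2},{t1,t4},{t1,t5},{t2,t4},{t2,t5},{t1,t2,t4},{t1,t2,t5},{t1,t3,t4},{t1,t4,t5},{t2,t4,t5}}
  U123={{t1,t4},{t1,t5},{t3,t4},{t1,t2,t4},{t1,t2,t5},{t1,t3,t4},{t1,t4,t5}} U124={{t1,t4},{t1,t5},{t1,t2,t4},{t1,t2,t5},{t1,t3,t4},{t1,t4,t5}} U134={{t1,t2},{t1,t4},{t1,t5},{t1,t2,t4},{t1,t2,t5},{t1,t3,t4},{t1,t4,t5}} U234={{t1,t4},{t1,t5},{t2,t4},{t2,t5},{t1,t2,t4},{t1,t2,t5},{t1,t3,t4},{t1,t4,t5},{t2,t4,t5}}
  U1234={{t1,t4},{t1,t5},{t1,t2,t4},{t1,t2,t5},{t1,t3,t4},{t1,t4,t5}}
components per intersection:
  U1: {{t1},{t3},{t1,t2},{t1,t3},{t1,t4},{t1,t5},{t3,t4},{t1,t2,t4},{t1,t2,t5},{t1,t3,t4},{t1,t4,t5}}
  U2: {{t4},{t5},{t1,t4},{t1,t5},{t2,t4},{t2,t5},{t3,t4},{t4,t5},{t1,t2,t4},{t1,t2,t5},{t1,t3,t4},{t1,t4,t5},{t2,t4,t5}}
  U3: {{t2},{t4},{t5},{t1,t2},{t1,t4},{t1,t5},{t2,t4},{t2,t5},{t3,t4},{t4,t5},{t1,t2,t4},{t1,t2,t5},{t1,t3,t4},{t1,t4,t5},{t2,t4,t5}}
  U4: {{t1},{t2},{t1,t2},{t1,t3},{t1,t4},{t1,t5},{t2,t4},{t2,t5},{t1,t2,t4},{t1,t2,t5},{t1,t3,t4},{t1,t4,t5},{t2,t4,t5}}
  U12: {{t1,t4},{t1,t5},{t3,t4},{t1,t2,t4},{t1,t2,t5},{t1,t3,t4},{t1,t4,t5}}
  U13: {{t1,t2},{t1,t4},{t1,t5},{t3,t4},{t1,t2,t4},{t1,t2,t5},{t1,t3,t4},{t1,t4,t5}}
  U14: {{t1},{t1,t2},{t1,t3},{t1,t4},{t1,t5},{t1,t2,t4},{t1,t2,t5},{t1,t3,t4},{t1,t4,t5}}
  U23: {{t4},{t5},{t1,t4},{t1,t5},{t2,t4},{t2,t5},{t3,t4},{t4,t5},{t1,t2,t4},{t1,t2,t5},{t1,t3,t4},{t1,t4,t5},{t2,t4,t5}}
  U24: {{t1,t4},{t1,t5},{t2,t4},{t2,t5},{t1,t2,t4},{t1,t2,t5},{t1,t3,t4},{t1,t4,t5},{t2,t4,t5}}
  U34: {{t2},{t1,t2},{t1,t4},{t1,t5},{t2,t4},{t2,t5},{t1,t2,t4},{t1,t2,t5},{t1,t3,t4},{t1,t4,t5},{t2,t4,t5}}
  U123: {{t1,t4},{t1,t5},{t3,t4},{t1,t2,t4},{t1,t2,t5},{t1,t3,t4},{t1,t4,t5}}
  U124: {{t1,t4},{t1,t5},{t1,t2,t4},{t1,t2,t5},{t1,t3,t4},{t1,t4,t5}}
  U134: {{t1,t2},{t1,t4},{t1,t5},{t1,t2,t4},{t1,t2,t5},{t1,t3,t4},{t1,t4,t5}}
  U234: {{t1,t4},{t1,t5},{t2,t4},{t2,t5},{t1,t2,t4},{t1,t2,t5},{t1,t3,t4},{t1,t4,t5},{t2,t4,t5}}
  U1234: {{t1,t4},{t1,t5},{t1,t2,t4},{t1,t2,t5},{t1,t3,t4},{t1,t4,t5}}
C dims 4,6,4,1; δ0: rk 3, SNF 1^3; δ1: rk 3, SNF 1^3; δ2: rk 1, SNF 1^1
Ȟ^0 = (4 − 3) − 0 = 1, so Ȟ^0 ≅ Z
Ȟ^1 = (6 − 3) − 3 = 0, so Ȟ^1 ≅ 0
Ȟ^2 = (4 − 1) − 3 = 0, so Ȟ^2 ≅ 0


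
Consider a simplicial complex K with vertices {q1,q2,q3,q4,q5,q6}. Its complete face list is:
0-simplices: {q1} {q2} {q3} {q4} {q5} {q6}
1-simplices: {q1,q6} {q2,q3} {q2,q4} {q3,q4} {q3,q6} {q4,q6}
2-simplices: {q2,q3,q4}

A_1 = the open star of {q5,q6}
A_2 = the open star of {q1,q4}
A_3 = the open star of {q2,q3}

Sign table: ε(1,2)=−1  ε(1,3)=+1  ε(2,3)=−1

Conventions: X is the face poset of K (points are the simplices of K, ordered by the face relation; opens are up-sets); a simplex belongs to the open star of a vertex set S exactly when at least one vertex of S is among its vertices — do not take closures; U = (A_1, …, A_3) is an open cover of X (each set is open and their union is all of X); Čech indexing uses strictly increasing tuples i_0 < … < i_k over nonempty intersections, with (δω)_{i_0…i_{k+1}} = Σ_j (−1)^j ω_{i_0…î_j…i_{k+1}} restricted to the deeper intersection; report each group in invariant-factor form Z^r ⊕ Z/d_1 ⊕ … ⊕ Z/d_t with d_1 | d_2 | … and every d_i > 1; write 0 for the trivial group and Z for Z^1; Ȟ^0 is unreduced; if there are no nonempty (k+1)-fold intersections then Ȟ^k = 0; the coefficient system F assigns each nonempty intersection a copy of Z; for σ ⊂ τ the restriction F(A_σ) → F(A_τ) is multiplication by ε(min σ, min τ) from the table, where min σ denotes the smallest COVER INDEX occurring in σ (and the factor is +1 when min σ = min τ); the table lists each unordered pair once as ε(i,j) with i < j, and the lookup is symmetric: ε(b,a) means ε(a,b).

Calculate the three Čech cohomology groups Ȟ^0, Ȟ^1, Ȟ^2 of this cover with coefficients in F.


nonempty intersections:
  A1={{q5},{q6},{q1,q6},{q3,q6},{q4,q6}} A2={{q1},{q4},{q1,q6},{q2,q4},{q3,q4},{q4,q6},{q2,q3,q4}} A3={{q2},{q3},{q2,q3},{q2,q4},{q3,q4},{q3,q6},{q2,q3,q4}}
  A12={{q1,q6},{q4,q6}} A13={{q3,q6}} A23={{q2,q4},{q3,q4},{q2,q3,q4}}
C dims 3,3; δ0: rk 2, SNF 1^2
Ȟ^0: (3−2)−0=1 ⇒ Z
Ȟ^1: (3−0)−2=1 ⇒ Z
Ȟ^2: (0−0)−0=0 ⇒ 0

Ȟ^0(U;F) ≅ Z; Ȟ^1(U;F) ≅ Z; Ȟ^2(U;F) ≅ 0


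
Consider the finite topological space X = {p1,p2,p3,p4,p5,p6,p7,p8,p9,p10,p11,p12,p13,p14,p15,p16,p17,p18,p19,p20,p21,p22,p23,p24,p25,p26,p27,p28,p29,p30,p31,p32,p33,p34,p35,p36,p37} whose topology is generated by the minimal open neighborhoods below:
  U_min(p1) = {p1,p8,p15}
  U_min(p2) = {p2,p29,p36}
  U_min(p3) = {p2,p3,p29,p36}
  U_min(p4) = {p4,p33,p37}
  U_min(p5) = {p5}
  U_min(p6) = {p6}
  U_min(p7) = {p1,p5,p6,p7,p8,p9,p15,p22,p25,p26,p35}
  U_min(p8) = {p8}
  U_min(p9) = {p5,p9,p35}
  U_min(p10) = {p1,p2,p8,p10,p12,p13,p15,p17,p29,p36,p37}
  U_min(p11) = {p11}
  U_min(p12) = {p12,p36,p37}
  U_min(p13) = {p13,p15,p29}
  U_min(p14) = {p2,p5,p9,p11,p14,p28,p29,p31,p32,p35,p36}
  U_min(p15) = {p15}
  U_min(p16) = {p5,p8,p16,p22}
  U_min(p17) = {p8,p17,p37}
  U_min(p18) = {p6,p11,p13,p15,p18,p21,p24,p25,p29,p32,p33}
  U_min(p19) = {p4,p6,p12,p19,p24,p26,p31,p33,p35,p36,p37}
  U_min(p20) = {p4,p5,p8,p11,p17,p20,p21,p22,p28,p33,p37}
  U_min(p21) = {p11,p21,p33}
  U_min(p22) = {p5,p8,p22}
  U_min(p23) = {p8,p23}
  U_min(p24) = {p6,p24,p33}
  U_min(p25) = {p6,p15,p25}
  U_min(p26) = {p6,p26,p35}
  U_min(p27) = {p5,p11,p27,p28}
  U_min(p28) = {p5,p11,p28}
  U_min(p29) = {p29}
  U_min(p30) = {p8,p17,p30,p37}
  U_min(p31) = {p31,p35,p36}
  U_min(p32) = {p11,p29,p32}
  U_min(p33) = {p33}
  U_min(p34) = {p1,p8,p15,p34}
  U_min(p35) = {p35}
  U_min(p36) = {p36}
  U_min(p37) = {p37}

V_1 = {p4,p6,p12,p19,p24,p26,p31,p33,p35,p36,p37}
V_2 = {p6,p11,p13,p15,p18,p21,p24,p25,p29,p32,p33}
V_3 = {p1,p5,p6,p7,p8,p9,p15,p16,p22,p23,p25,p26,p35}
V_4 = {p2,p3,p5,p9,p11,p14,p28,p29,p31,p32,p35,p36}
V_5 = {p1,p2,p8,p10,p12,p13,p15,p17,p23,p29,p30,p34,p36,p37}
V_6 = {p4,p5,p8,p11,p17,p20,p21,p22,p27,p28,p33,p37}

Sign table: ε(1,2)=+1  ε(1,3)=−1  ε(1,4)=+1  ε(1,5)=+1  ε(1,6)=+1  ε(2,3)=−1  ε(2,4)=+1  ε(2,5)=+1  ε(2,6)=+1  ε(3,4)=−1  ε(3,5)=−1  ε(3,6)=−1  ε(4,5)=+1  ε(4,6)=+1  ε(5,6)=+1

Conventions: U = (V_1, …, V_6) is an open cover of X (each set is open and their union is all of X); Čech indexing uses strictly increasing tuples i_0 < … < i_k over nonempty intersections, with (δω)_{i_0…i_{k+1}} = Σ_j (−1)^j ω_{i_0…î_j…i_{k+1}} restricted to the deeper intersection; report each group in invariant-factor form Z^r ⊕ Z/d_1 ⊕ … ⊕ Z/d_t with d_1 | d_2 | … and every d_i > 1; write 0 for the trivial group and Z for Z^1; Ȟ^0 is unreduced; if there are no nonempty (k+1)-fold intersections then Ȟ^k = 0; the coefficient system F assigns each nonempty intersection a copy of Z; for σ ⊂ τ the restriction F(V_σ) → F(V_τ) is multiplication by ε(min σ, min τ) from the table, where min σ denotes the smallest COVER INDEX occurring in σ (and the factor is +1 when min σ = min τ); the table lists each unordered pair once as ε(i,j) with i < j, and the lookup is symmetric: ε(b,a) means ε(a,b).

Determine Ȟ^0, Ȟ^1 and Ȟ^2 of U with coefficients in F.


nerve simplices:
  V12={p6,p24,p33} V13={p6,p26,p35} V14={p31,p35,p36} V15={p12,p36,p37} V16={p4,p33,p37} V23={p6,p15,p25} V24={p11,p29,p32} V25={p13,p15,p29} V26={p11,p21,p33} V34={p5,p9,p35} V35={p1,p8,p15,p23} V36={p5,p8,p22} V45={p2,p29,p36} V46={p5,p11,p28} V56={p8,p17,p37}
  V123={p6} V126={p33} V134={p35} V145={p36} V156={p37} V235={p15} V245={p29} V246={p11} V346={p5} V356={p8}
C dims 6,15,10; δ0: rk 5, SNF 1^5; δ1: rk 10, SNF 1^9·2
degree 0: 6−5−0 = 1 → Ȟ^0 ≅ Z
degree 1: 15−10−5 = 0 → Ȟ^1 ≅ 0
degree 2: 10−0−10 = 0 plus torsion [2] → Ȟ^2 ≅ Z/2

Ȟ^0(U;F) ≅ Z, Ȟ^1(U;F) ≅ 0, Ȟ^2(U;F) ≅ Z/2


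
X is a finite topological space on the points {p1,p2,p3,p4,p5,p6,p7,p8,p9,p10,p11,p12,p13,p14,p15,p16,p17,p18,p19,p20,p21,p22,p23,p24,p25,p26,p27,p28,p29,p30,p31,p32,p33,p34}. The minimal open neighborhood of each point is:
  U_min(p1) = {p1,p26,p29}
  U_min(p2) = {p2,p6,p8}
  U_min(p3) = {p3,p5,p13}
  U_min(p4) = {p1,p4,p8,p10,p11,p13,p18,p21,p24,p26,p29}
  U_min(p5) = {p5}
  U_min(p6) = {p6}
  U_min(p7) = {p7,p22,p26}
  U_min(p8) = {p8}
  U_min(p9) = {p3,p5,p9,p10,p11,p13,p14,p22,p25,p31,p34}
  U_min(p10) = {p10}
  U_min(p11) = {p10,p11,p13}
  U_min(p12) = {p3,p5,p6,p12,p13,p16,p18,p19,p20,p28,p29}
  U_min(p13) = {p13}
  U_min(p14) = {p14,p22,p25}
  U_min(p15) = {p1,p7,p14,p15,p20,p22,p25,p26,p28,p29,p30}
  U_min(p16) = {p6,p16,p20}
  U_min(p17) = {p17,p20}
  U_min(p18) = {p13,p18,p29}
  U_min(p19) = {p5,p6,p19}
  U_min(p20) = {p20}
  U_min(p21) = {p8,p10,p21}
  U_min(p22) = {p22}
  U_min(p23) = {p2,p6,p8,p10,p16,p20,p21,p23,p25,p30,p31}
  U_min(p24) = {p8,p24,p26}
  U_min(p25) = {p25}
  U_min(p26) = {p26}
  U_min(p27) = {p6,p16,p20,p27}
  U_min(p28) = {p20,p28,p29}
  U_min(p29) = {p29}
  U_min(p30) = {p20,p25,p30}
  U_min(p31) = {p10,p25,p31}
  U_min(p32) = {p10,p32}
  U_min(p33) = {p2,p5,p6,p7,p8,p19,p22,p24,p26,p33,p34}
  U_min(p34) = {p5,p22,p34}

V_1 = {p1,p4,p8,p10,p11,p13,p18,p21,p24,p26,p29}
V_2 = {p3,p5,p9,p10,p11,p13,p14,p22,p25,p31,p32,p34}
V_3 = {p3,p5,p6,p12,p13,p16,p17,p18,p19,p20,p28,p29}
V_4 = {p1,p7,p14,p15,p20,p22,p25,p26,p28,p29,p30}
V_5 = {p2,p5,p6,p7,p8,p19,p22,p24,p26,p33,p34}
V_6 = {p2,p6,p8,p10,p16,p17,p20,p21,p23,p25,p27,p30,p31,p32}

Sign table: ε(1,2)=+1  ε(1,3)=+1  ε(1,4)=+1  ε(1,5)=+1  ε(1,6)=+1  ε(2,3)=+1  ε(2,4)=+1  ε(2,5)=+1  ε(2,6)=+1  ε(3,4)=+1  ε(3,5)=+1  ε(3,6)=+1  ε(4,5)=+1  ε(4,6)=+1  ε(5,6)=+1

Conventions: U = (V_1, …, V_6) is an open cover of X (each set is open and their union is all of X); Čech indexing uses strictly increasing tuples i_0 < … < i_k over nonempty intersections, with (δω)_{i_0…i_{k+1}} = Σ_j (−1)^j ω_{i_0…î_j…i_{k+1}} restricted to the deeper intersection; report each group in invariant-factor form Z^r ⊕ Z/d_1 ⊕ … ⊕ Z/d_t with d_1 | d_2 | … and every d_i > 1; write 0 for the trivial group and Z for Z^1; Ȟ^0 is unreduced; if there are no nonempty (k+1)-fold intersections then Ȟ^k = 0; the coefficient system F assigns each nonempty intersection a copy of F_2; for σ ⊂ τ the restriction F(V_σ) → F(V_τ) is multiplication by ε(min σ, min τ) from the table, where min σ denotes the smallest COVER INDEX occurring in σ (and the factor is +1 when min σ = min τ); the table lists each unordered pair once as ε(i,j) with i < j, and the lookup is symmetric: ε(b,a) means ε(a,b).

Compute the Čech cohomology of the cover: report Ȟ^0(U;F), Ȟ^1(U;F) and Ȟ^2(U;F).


nerve of the cover:
  V12={p10,p11,p13} V13={p13,p18,p29} V14={p1,p26,p29} V15={p8,p24,p26} V16={p8,p10,p21} V23={p3,p5,p13} V24={p14,p22,p25} V25={p5,p22,p34} V26={p10,p25,p31,p32} V34={p20,p28,p29} V35={p5,p6,p19} V36={p6,p16,p17,p20} V45={p7,p22,p26} V46={p20,p25,p30} V56={p2,p6,p8}
  V123={p13} V126={p10} V134={p29} V145={p26} V156={p8} V235={p5} V245={p22} V246={p25} V346={p20} V356={p6}
C dims 6,15,10; δ0: rk_F2 5; δ1: rk_F2 9
Ȟ^0 = (6 − 5) − 0 = 1, so Ȟ^0 ≅ Z/2
Ȟ^1 = (15 − 9) − 5 = 1, so Ȟ^1 ≅ Z/2
Ȟ^2 = (10 − 0) − 9 = 1, so Ȟ^2 ≅ Z/2

Ȟ^0 = Z/2; Ȟ^1 = Z/2; Ȟ^2 = Z/2


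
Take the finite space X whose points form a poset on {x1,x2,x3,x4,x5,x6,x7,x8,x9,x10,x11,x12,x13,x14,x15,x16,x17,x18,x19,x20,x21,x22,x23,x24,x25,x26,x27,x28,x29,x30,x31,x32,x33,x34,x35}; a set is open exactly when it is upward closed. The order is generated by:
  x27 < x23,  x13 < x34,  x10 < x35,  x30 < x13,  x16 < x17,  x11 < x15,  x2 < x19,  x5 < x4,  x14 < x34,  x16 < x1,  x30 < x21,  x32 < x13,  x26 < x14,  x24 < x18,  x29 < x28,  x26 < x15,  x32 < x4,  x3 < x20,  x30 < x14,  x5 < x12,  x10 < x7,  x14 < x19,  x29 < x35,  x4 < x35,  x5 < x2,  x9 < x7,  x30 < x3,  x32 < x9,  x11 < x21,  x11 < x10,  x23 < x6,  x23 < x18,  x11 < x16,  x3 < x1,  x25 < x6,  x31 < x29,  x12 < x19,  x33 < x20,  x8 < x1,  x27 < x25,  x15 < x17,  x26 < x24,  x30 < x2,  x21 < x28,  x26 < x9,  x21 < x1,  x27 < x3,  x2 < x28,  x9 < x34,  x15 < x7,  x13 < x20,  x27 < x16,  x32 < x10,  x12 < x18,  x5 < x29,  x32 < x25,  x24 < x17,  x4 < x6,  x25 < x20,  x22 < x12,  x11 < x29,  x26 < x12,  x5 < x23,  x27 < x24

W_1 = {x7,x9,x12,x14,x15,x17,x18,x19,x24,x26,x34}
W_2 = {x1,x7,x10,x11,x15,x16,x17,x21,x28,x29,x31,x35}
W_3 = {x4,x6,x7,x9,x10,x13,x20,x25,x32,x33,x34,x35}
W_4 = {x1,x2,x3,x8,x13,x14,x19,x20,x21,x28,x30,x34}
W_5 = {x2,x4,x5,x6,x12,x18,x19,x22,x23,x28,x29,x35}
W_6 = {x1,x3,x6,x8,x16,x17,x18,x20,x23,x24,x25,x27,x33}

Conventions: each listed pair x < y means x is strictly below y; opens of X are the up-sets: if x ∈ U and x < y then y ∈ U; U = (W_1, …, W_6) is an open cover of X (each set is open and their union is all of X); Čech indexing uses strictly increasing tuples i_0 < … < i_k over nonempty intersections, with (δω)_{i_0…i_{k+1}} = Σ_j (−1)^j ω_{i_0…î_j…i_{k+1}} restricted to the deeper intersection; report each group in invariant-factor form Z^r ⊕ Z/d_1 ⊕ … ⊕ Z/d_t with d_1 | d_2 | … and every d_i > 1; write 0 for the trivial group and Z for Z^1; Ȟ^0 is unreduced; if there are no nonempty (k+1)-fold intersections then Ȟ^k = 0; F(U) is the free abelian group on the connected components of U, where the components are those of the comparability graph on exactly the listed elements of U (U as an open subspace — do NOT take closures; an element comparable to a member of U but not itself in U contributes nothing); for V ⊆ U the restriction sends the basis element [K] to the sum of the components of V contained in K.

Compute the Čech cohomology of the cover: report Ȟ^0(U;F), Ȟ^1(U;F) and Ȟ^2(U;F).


nonempty intersections:
  W12={x7,x15,x17} W13={x7,x9,x34} W14={x14,x19,x34} W15={x12,x18,x19} W16={x17,x18,x24} W23={x7,x10,x35} W24={x1,x21,x28} W25={x28,x29,x35} W26={x1,x16,x17} W34={x13,x20,x34} W35={x4,x6,x35} W36={x6,x20,x25,x33} W45={x2,x19,x28} W46={x1,x3,x8,x20} W56={x6,x18,x23}
  W123={x7} W126={x17} W134={x34} W145={x19} W156={x18} W235={x35} W245={x28} W246={x1} W346={x20} W356={x6}
components per intersection:
  W1: {x7,x9,x12,x14,x15,x17,x18,x19,x24,x26,x34}
  W2: {x1,x7,x10,x11,x15,x16,x17,x21,x28,x29,x31,x35}
  W3: {x4,x6,x7,x9,x10,x13,x20,x25,x32,x33,x34,x35}
  W4: {x1,x2,x3,x8,x13,x14,x19,x20,x21,x28,x30,x34}
  W5: {x2,x4,x5,x6,x12,x18,x19,x22,x23,x28,x29,x35}
  W6: {x1,x3,x6,x8,x16,x17,x18,x20,x23,x24,x25,x27,x33}
  W12: {x7,x15,x17}
  W13: {x7,x9,x34}
  W14: {x14,x19,x34}
  W15: {x12,x18,x19}
  W16: {x17,x18,x24}
  W23: {x7,x10,x35}
  W24: {x1,x21,x28}
  W25: {x28,x29,x35}
  W26: {x1,x16,x17}
  W34: {x13,x20,x34}
  W35: {x4,x6,x35}
  W36: {x6,x20,x25,x33}
  W45: {x2,x19,x28}
  W46: {x1,x3,x8,x20}
  W56: {x6,x18,x23}
  W123: {x7}
  W126: {x17}
  W134: {x34}
  W145: {x19}
  W156: {x18}
  W235: {x35}
  W245: {x28}
  W246: {x1}
  W346: {x20}
  W356: {x6}
C dims 6,15,10; δ0: rk 5, SNF 1^5; δ1: rk 10, SNF 1^9·2
Ȟ^0: (6−5)−0=1 ⇒ Z
Ȟ^1: (15−10)−5=0 ⇒ 0
Ȟ^2: (10−0)−10=0 plus torsion [2] ⇒ Z/2

Ȟ^0(U;F) ≅ Z; Ȟ^1(U;F) ≅ 0; Ȟ^2(U;F) ≅ Z/2


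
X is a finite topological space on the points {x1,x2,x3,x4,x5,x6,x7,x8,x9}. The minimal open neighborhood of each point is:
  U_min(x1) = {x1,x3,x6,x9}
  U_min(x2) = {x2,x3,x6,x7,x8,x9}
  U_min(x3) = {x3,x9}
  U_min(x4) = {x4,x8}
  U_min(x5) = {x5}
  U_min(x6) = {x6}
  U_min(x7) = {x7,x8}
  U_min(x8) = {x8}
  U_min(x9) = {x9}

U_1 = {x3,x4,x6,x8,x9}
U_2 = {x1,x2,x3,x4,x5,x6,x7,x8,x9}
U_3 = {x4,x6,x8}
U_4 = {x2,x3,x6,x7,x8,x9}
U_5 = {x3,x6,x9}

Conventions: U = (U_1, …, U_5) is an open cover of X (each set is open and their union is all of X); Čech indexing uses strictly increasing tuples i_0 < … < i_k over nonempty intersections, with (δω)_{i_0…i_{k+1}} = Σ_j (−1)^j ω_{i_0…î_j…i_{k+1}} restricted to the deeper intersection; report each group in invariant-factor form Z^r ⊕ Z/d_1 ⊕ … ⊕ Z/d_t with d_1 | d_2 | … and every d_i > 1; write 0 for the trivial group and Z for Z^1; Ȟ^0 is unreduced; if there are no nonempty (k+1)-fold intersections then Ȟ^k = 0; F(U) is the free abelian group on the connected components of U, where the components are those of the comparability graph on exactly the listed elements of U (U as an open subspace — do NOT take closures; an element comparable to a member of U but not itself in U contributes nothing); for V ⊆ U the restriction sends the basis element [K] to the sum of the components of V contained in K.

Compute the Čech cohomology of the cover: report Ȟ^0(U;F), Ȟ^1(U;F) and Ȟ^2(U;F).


nonempty intersections:
  U12={x3,x4,x6,x8,x9} U13={x4,x6,x8} U14={x3,x6,x8,x9} U15={x3,x6,x9} U23={x4,x6,x8} U24={x2,x3,x6,x7,x8,x9} U25={x3,x6,x9} U34={x6,x8} U35={x6} U45={x3,x6,x9}
  U123={x4,x6,x8} U124={x3,x6,x8,x9} U125={x3,x6,x9} U134={x6,x8} U135={x6} U145={x3,x6,x9} U234={x6,x8} U235={x6} U245={x3,x6,x9} U345={x6}
  U1234={x6,x8} U1235={x6} U1245={x3,x6,x9} U1345={x6} U2345={x6}
  U12345={x6}
components per intersection:
  U1: {x3,x9} {x4,x8} {x6}
  U2: {x1,x2,x3,x4,x6,x7,x8,x9} {x5}
  U3: {x4,x8} {x6}
  U4: {x2,x3,x6,x7,x8,x9}
  U5: {x3,x9} {x6}
  U12: {x3,x9} {x4,x8} {x6}
  U13: {x4,x8} {x6}
  U14: {x3,x9} {x6} {x8}
  U15: {x3,x9} {x6}
  U23: {x4,x8} {x6}
  U24: {x2,x3,x6,x7,x8,x9}
  U25: {x3,x9} {x6}
  U34: {x6} {x8}
  U35: {x6}
  U45: {x3,x9} {x6}
  U123: {x4,x8} {x6}
  U124: {x3,x9} {x6} {x8}
  U125: {x3,x9} {x6}
  U134: {x6} {x8}
  U135: {x6}
  U145: {x3,x9} {x6}
  U234: {x6} {x8}
  U235: {x6}
  U245: {x3,x9} {x6}
  U345: {x6}
  U1234: {x6} {x8}
  U1235: {x6}
  U1245: {x3,x9} {x6}
  U1345: {x6}
  U2345: {x6}
  U12345: {x6}
C dims 10,20,18,7; δ0: rk 8, SNF 1^8; δ1: rk 12, SNF 1^12; δ2: rk 6, SNF 1^6
Ȟ^0: (10−8)−0=2 ⇒ Z^2
Ȟ^1: (20−12)−8=0 ⇒ 0
Ȟ^2: (18−6)−12=0 ⇒ 0

Ȟ^0 = Z^2, Ȟ^1 = 0 and Ȟ^2 = 0


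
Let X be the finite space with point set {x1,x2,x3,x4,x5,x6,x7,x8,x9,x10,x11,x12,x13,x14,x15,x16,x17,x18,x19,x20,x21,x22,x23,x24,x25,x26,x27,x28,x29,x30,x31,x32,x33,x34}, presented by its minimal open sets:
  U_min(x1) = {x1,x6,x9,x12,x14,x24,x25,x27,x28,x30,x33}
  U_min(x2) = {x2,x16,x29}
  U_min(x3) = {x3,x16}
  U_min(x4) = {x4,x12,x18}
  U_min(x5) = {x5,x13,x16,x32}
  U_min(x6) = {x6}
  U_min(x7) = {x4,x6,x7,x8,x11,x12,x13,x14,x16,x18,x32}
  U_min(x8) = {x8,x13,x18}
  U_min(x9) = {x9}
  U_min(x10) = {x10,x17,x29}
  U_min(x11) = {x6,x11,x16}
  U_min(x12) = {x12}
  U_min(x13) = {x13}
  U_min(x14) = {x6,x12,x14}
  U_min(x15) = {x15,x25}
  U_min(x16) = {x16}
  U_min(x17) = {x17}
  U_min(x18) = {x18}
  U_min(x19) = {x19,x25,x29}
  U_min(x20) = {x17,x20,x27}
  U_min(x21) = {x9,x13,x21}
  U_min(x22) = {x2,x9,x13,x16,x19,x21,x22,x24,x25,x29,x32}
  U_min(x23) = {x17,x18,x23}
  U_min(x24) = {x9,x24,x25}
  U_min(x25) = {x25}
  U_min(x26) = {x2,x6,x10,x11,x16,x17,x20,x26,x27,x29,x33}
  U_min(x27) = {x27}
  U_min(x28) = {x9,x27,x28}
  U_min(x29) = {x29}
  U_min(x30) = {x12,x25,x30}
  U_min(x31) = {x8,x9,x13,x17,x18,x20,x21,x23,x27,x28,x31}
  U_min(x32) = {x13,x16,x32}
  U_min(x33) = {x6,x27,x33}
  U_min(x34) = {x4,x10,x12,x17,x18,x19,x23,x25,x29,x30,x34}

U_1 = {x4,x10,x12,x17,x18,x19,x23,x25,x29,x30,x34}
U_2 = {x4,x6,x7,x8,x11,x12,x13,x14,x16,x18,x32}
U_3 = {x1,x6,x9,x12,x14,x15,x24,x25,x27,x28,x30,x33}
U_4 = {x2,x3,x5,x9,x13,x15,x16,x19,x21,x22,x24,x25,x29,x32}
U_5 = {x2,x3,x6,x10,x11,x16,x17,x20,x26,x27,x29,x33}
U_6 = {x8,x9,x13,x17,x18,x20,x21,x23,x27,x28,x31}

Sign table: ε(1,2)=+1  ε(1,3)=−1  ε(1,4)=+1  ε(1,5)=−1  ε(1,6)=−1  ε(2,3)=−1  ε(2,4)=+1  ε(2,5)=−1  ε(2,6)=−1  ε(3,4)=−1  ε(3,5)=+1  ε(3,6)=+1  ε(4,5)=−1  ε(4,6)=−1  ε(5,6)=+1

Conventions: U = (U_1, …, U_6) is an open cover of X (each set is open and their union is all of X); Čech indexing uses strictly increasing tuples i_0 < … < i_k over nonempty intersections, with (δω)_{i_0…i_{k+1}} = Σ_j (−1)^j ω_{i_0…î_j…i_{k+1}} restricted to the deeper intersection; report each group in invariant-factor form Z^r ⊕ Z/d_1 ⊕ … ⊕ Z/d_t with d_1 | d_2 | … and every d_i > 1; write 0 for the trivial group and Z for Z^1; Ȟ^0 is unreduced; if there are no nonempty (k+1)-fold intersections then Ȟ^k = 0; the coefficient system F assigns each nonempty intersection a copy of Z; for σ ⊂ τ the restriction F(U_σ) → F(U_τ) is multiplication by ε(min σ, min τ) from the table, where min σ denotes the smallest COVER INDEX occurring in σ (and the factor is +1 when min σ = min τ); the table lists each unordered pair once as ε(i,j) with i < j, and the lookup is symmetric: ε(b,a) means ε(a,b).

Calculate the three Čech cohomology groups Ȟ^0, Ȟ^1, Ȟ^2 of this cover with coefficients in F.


nonempty intersections:
  U12={x4,x12,x18} U13={x12,x25,x30} U14={x19,x25,x29} U15={x10,x17,x29} U16={x17,x18,x23} U23={x6,x12,x14} U24={x13,x16,x32} U25={x6,x11,x16} U26={x8,x13,x18} U34={x9,x15,x24,x25} U35={x6,x27,x33} U36={x9,x27,x28} U45={x2,x3,x16,x29} U46={x9,x13,x21} U56={x17,x20,x27}
  U123={x12} U126={x18} U134={x25} U145={x29} U156={x17} U235={x6} U245={x16} U246={x13} U346={x9} U356={x27}
C dims 6,15,10; δ0: rk 5, SNF 1^5; δ1: rk 10, SNF 1^9·2
Ȟ^0: (6−5)−0=1 ⇒ Z
Ȟ^1: (15−10)−5=0 ⇒ 0
Ȟ^2: (10−0)−10=0 plus torsion [2] ⇒ Z/2

Ȟ^0 = Z, Ȟ^1 = 0, Ȟ^2 = Z/2


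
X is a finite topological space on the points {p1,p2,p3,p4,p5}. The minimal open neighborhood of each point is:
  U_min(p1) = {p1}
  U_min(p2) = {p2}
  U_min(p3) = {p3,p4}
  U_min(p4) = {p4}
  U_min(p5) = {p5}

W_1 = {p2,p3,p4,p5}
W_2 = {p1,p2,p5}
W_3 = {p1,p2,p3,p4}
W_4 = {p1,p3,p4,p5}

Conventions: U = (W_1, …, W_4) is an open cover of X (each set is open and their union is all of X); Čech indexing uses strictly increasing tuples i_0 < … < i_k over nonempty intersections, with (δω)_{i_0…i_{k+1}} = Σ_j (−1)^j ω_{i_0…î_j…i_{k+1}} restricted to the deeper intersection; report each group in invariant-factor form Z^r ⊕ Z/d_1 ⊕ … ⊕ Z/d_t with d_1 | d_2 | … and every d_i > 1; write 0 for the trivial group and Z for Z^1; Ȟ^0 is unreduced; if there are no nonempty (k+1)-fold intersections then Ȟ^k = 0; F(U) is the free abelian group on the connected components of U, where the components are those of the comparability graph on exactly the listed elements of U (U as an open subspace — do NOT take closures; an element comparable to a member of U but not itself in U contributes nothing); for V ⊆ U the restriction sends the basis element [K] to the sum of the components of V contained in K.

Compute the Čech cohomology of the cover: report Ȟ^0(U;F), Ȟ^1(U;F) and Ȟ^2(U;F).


cover nerve:
  W12={p2,p5} W13={p2,p3,p4} W14={p3,p4,p5} W23={p1,p2} W24={p1,p5} W34={p1,p3,p4}
  W123={p2} W124={p5} W134={p3,p4} W234={p1}
components per intersection:
  W1: {p2} {p3,p4} {p5}
  W2: {p1} {p2} {p5}
  W3: {p1} {p2} {p3,p4}
  W4: {p1} {p3,p4} {p5}
  W12: {p2} {p5}
  W13: {p2} {p3,p4}
  W14: {p3,p4} {p5}
  W23: {p1} {p2}
  W24: {p1} {p5}
  W34: {p1} {p3,p4}
  W123: {p2}
  W124: {p5}
  W134: {p3,p4}
  W234: {p1}
C dims 12,12,4; δ0: rk 8, SNF 1^8; δ1: rk 4, SNF 1^4
Ȟ^0: (12−8)−0=4 ⇒ Z^4
Ȟ^1: (12−4)−8=0 ⇒ 0
Ȟ^2: (4−0)−4=0 ⇒ 0

Ȟ^0 ≅ Z^4; Ȟ^1 ≅ 0; Ȟ^2 ≅ 0


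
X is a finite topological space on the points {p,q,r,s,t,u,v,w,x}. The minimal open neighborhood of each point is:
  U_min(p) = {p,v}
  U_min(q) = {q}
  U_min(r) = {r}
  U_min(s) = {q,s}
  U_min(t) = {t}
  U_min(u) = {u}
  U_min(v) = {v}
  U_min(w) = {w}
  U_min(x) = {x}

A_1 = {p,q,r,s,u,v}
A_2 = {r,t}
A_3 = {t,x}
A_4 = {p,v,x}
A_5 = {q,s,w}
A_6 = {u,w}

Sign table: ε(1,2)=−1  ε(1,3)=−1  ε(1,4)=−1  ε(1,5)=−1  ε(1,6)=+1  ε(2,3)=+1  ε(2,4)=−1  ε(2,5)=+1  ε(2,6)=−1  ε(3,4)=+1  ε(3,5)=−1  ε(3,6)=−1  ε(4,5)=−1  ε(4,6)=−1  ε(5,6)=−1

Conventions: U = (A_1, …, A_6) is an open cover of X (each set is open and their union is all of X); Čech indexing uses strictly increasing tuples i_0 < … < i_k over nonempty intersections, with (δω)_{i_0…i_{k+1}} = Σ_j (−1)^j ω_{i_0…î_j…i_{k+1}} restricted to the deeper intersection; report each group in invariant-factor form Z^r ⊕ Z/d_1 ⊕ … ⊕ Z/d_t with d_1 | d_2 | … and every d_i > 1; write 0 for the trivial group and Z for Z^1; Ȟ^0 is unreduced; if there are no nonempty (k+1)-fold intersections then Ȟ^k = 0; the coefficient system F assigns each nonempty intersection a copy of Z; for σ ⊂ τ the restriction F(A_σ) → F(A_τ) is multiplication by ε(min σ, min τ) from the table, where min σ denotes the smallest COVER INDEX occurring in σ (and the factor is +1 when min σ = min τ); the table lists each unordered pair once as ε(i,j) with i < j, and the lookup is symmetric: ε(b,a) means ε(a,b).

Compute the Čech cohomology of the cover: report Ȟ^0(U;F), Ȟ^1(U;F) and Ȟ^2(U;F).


Ȟ^0 = Z; Ȟ^1 = Z^2; Ȟ^2 = 0

intersection data:
  A12={r} A14={p,v} A15={q,s} A16={u} A23={t} A34={x} A56={w}
C dims 6,7; δ0: rk 5, SNF 1^5
Ȟ^0 = (6 − 5) − 0 = 1, so Ȟ^0 ≅ Z
Ȟ^1 = (7 − 0) − 5 = 2, so Ȟ^1 ≅ Z^2
Ȟ^2 = (0 − 0) − 0 = 0, so Ȟ^2 ≅ 0


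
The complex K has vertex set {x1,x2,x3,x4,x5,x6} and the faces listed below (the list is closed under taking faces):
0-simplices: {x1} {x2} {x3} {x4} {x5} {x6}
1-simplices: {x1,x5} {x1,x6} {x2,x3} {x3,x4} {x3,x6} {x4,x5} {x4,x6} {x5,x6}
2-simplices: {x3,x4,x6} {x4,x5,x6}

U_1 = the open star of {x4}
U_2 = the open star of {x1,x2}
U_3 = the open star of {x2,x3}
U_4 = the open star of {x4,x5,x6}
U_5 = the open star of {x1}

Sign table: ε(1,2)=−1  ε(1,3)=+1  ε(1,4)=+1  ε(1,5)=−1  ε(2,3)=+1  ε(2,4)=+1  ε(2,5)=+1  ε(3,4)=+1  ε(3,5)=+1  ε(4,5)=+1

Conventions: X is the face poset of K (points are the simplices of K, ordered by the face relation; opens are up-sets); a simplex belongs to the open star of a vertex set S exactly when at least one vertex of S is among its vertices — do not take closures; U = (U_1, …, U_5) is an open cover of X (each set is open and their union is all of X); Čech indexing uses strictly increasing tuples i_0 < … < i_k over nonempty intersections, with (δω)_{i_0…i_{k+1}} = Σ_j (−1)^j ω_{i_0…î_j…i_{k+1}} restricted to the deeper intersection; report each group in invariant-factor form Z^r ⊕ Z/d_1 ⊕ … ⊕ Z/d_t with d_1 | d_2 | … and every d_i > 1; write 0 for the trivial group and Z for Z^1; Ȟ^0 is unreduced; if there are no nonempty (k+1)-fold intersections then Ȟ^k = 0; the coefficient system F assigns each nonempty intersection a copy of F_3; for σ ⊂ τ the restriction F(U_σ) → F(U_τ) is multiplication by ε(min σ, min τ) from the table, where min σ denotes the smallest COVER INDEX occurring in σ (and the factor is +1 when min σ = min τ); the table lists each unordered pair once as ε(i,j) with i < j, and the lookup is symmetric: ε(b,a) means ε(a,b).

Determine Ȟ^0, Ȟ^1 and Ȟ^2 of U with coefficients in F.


nerve of the cover:
  U1={{x4},{x3,x4},{x4,x5},{x4,x6},{x3,x4,x6},{x4,x5,x6}} U2={{x1},{x2},{x1,x5},{x1,x6},{x2,x3}} U3={{x2},{x3},{x2,x3},{x3,x4},{x3,x6},{x3,x4,x6}} U4={{x4},{x5},{x6},{x1,x5},{x1,x6},{x3,x4},{x3,x6},{x4,x5},{x4,x6},{x5,x6},{x3,x4,x6},{x4,x5,x6}} U5={{x1},{x1,x5},{x1,x6}}
  U13={{x3,x4},{x3,x4,x6}} U14={{x4},{x3,x4},{x4,x5},{x4,x6},{x3,x4,x6},{x4,x5,x6}} U23={{x2},{x2,x3}} U24={{x1,x5},{x1,x6}} U25={{x1},{x1,x5},{x1,x6}} U34={{x3,x4},{x3,x6},{x3,x4,x6}} U45={{x1,x5},{x1,x6}}
  U134={{x3,x4},{x3,x4,x6}} U245={{x1,x5},{x1,x6}}
C dims 5,7,2; δ0: rk_F3 4; δ1: rk_F3 2
Ȟ^0 = (5 − 4) − 0 = 1, so Ȟ^0 ≅ Z/3
Ȟ^1 = (7 − 2) − 4 = 1, so Ȟ^1 ≅ Z/3
Ȟ^2 = (2 − 0) − 2 = 0, so Ȟ^2 ≅ 0

Ȟ^0 = Z/3, Ȟ^1 = Z/3 and Ȟ^2 = 0


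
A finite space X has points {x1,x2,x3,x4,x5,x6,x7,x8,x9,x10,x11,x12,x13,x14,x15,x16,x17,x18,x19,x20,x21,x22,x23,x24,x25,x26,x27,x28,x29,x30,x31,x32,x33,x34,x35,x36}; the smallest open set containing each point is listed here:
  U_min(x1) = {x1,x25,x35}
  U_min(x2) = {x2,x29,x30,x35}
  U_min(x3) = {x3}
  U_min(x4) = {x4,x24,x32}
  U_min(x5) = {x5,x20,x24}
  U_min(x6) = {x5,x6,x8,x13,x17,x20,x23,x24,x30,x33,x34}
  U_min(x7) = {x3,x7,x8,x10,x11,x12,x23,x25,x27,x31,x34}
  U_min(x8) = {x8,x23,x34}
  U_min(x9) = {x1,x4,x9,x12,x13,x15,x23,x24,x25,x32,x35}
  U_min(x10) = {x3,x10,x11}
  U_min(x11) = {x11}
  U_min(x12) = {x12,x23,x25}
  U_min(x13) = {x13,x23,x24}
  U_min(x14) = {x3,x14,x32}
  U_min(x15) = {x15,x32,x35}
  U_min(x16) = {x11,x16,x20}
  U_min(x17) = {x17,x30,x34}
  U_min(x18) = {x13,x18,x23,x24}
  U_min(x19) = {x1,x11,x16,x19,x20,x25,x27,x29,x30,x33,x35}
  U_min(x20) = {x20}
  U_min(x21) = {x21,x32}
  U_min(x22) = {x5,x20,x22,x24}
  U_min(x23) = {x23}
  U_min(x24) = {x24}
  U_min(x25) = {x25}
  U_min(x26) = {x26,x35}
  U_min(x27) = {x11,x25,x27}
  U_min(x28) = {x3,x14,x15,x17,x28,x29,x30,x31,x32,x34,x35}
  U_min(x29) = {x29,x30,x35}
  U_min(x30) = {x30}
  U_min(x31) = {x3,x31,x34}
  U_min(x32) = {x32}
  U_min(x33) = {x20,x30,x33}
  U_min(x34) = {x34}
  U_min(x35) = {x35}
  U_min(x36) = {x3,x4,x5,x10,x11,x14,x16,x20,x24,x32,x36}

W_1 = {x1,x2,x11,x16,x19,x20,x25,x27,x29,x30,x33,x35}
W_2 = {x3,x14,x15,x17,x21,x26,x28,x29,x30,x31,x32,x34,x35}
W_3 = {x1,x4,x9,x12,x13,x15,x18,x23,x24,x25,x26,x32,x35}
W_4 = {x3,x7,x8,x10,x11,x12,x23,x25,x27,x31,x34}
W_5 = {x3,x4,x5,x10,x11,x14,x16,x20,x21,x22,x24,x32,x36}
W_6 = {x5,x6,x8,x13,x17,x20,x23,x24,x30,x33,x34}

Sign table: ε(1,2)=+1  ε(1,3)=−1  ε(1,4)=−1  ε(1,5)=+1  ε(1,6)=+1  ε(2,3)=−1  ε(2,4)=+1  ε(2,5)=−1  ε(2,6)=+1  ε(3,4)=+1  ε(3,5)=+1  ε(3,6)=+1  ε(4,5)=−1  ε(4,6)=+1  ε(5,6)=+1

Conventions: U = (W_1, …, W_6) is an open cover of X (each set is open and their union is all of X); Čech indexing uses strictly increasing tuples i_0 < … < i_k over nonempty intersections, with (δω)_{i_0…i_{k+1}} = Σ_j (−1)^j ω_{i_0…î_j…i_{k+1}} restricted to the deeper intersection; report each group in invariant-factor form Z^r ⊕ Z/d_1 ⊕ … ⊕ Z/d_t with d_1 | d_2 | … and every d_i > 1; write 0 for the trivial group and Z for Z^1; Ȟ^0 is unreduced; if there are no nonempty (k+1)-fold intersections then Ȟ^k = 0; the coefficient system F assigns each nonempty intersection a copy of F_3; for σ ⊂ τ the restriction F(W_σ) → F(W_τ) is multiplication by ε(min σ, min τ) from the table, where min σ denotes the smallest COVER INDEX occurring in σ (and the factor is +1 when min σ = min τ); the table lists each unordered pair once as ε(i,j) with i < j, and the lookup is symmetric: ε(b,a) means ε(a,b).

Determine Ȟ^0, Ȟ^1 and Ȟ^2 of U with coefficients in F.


Ȟ^0 ≅ 0; Ȟ^1 ≅ 0; Ȟ^2 ≅ Z/3

nonempty intersections:
  W12={x29,x30,x35} W13={x1,x25,x35} W14={x11,x25,x27} W15={x11,x16,x20} W16={x20,x30,x33} W23={x15,x26,x32,x35} W24={x3,x31,x34} W25={x3,x14,x21,x32} W26={x17,x30,x34} W34={x12,x23,x25} W35={x4,x24,x32} W36={x13,x23,x24} W45={x3,x10,x11} W46={x8,x23,x34} W56={x5,x20,x24}
  W123={x35} W126={x30} W134={x25} W145={x11} W156={x20} W235={x32} W245={x3} W246={x34} W346={x23} W356={x24}
C dims 6,15,10; δ0: rk_F3 6; δ1: rk_F3 9
Ȟ^0: (6−6)−0=0 ⇒ 0
Ȟ^1: (15−9)−6=0 ⇒ 0
Ȟ^2: (10−0)−9=1 ⇒ Z/3


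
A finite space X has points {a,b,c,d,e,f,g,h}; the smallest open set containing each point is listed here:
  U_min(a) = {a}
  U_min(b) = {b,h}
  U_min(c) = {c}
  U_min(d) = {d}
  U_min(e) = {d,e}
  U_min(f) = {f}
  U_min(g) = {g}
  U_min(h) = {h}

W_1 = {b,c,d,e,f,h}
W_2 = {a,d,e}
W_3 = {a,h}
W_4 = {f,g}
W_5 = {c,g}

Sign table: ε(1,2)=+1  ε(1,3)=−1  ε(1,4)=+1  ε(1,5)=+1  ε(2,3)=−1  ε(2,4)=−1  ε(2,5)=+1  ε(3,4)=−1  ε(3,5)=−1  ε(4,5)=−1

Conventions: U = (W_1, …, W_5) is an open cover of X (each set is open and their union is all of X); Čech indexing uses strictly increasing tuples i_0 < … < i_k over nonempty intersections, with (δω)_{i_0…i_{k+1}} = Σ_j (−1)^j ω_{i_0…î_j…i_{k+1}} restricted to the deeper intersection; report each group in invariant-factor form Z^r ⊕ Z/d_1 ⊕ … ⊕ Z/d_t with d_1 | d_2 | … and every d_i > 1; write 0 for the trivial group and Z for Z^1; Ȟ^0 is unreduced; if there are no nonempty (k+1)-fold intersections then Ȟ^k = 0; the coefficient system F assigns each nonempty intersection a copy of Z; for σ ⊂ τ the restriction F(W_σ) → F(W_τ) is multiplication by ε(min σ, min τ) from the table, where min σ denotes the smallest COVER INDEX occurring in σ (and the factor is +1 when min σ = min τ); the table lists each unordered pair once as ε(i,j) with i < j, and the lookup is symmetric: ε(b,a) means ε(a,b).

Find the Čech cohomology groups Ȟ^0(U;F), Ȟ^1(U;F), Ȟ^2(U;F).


Ȟ^0 = 0,  Ȟ^1 = Z ⊕ Z/2,  Ȟ^2 = 0

cover nerve:
  W12={d,e} W13={h} W14={f} W15={c} W23={a} W45={g}
C dims 5,6; δ0: rk 5, SNF 1^4·2
Ȟ^0: (5−5)−0=0 ⇒ 0
Ȟ^1: (6−0)−5=1 plus torsion [2] ⇒ Z ⊕ Z/2
Ȟ^2: (0−0)−0=0 ⇒ 0


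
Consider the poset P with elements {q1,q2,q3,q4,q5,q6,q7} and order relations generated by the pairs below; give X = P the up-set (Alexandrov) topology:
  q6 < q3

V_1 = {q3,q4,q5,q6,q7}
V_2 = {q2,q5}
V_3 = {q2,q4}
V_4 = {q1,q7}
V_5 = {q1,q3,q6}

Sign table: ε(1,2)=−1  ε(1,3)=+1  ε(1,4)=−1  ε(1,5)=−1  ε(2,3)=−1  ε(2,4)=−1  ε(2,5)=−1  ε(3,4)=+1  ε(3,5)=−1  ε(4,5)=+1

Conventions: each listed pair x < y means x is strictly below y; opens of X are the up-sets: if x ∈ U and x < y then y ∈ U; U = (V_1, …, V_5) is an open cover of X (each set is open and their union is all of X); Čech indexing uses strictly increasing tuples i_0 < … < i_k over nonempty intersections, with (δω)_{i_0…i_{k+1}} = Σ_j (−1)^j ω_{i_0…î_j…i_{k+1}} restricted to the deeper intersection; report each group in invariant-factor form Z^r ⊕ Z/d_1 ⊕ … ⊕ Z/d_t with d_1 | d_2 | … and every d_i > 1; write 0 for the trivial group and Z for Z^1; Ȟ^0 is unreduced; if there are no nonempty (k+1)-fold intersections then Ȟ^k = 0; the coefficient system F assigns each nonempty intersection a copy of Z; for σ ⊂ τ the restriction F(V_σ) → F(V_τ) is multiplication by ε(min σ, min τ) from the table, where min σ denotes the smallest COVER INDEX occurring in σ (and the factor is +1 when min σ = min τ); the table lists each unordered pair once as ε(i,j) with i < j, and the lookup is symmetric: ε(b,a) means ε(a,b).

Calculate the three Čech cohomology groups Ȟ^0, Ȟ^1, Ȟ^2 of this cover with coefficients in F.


nerve simplices:
  V12={q5} V13={q4} V14={q7} V15={q3,q6} V23={q2} V45={q1}
C dims 5,6; δ0: rk 4, SNF 1^4
degree 0: 5−4−0 = 1 → Ȟ^0 ≅ Z
degree 1: 6−0−4 = 2 → Ȟ^1 ≅ Z^2
degree 2: 0−0−0 = 0 → Ȟ^2 ≅ 0

Ȟ^0 = Z, Ȟ^1 = Z^2 and Ȟ^2 = 0


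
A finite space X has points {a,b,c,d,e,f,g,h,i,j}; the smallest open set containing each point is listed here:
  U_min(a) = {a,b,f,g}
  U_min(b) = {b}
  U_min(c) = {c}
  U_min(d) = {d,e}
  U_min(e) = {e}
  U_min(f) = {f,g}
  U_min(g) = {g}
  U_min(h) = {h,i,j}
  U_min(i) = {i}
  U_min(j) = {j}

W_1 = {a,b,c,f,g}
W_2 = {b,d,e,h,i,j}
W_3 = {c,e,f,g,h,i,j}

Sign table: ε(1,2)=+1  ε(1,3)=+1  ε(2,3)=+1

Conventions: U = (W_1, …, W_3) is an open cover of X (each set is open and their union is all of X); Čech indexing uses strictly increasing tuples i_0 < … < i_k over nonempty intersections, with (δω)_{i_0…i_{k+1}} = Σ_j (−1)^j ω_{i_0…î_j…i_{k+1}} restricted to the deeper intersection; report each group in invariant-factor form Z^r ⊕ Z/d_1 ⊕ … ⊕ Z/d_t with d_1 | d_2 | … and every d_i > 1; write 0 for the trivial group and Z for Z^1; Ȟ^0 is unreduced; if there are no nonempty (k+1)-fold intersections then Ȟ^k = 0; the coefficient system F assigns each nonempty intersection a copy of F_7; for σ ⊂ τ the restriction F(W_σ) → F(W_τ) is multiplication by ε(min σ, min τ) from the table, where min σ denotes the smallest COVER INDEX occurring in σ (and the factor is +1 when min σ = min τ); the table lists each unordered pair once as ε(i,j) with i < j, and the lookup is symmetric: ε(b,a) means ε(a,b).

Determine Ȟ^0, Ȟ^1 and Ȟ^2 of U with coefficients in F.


nerve of the cover:
  W12={b} W13={c,f,g} W23={e,h,i,j}
C dims 3,3; δ0: rk_F7 2
Ȟ^0 = (3 − 2) − 0 = 1, so Ȟ^0 ≅ Z/7
Ȟ^1 = (3 − 0) − 2 = 1, so Ȟ^1 ≅ Z/7
Ȟ^2 = (0 − 0) − 0 = 0, so Ȟ^2 ≅ 0

Ȟ^0 ≅ Z/7, Ȟ^1 ≅ Z/7, Ȟ^2 ≅ 0


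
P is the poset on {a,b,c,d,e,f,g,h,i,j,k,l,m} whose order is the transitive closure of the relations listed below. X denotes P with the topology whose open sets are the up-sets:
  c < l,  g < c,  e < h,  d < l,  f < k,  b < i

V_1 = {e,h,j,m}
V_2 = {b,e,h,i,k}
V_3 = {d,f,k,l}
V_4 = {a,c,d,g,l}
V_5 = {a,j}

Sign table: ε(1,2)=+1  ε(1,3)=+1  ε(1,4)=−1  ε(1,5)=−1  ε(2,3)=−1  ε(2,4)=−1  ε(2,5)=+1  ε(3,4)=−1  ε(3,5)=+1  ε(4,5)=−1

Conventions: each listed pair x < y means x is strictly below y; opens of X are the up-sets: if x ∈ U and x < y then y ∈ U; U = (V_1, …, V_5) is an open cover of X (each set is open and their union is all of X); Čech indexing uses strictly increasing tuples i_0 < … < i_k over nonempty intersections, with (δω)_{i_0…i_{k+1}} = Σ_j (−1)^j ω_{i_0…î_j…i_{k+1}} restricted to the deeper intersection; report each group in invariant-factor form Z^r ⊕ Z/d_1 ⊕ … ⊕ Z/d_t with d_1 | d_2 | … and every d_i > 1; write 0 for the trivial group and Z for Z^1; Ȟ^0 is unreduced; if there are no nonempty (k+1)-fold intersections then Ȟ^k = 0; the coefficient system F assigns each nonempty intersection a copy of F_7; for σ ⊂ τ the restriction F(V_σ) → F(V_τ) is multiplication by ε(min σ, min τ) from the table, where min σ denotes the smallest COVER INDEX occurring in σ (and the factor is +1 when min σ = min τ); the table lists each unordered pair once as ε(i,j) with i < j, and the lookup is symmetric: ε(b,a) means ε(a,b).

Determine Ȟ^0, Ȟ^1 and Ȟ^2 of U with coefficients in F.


Ȟ^0(U;F) ≅ Z/7; Ȟ^1(U;F) ≅ Z/7; Ȟ^2(U;F) ≅ 0

intersection data:
  V12={e,h} V15={j} V23={k} V34={d,l} V45={a}
C dims 5,5; δ0: rk_F7 4
Ȟ^0 = (5 − 4) − 0 = 1, so Ȟ^0 ≅ Z/7
Ȟ^1 = (5 − 0) − 4 = 1, so Ȟ^1 ≅ Z/7
Ȟ^2 = (0 − 0) − 0 = 0, so Ȟ^2 ≅ 0
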